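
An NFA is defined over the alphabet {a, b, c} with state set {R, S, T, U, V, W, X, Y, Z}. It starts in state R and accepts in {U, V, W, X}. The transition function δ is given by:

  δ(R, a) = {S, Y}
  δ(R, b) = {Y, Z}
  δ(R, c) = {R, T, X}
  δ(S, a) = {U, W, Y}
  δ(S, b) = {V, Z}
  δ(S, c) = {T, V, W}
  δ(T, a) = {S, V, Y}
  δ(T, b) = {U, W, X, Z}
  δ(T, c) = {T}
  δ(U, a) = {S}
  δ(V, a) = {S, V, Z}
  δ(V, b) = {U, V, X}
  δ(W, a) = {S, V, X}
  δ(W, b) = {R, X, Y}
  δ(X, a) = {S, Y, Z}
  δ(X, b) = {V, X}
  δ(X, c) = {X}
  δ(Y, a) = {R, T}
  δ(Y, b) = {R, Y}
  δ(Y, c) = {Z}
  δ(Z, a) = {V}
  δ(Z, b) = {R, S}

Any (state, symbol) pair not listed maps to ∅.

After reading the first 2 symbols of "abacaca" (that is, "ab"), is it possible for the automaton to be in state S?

Start in {R}.
Read 'a': R→{S, Y}; now {S, Y}.
Read 'b': S→{V, Z}, Y→{R, Y}; now {R, V, Y, Z}.
State S is not in {R, V, Y, Z}.

No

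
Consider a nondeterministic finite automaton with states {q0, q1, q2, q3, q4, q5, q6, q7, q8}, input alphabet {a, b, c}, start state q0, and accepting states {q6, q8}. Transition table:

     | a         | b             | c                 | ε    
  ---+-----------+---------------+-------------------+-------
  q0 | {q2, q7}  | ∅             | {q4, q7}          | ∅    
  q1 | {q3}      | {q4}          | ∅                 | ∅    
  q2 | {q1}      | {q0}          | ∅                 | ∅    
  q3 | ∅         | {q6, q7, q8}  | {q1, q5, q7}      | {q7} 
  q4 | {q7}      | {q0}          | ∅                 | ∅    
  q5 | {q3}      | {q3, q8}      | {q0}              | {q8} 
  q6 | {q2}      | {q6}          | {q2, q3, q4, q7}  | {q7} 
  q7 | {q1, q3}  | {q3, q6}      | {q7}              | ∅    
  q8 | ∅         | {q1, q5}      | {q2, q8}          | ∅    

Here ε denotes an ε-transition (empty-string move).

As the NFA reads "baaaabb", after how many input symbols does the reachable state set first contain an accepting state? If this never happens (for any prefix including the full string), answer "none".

none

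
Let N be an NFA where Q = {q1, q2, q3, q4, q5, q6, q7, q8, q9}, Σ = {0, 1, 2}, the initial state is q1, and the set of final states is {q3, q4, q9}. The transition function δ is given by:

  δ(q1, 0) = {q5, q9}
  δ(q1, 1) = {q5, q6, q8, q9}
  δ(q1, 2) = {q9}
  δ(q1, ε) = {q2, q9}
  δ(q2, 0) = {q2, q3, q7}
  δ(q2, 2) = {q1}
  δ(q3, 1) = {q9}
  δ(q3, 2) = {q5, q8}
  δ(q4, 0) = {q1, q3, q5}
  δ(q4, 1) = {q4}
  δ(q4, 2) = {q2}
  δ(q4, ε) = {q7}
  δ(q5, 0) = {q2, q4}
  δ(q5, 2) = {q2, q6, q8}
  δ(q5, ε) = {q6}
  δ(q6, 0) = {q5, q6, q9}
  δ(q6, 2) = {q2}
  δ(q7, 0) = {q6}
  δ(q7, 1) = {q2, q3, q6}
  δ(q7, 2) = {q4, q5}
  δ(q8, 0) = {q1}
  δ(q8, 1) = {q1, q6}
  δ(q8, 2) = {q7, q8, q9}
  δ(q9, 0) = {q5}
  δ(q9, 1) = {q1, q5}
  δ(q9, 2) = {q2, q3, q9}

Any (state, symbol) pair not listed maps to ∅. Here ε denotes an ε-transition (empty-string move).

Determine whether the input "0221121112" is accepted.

Start: ε-closure({q1}) = {q1, q2, q9}.
Read '0': {q1, q2, q9} → {q2, q3, q5, q6, q7, q9}.
Read '2': {q2, q3, q5, q6, q7, q9} → {q1, q2, q3, q4, q5, q6, q7, q8, q9}.
Read '2': {q1, q2, q3, q4, q5, q6, q7, q8, q9} → {q1, q2, q3, q4, q5, q6, q7, q8, q9}.
Read '1': {q1, q2, q3, q4, q5, q6, q7, q8, q9} → {q1, q2, q3, q4, q5, q6, q7, q8, q9}.
Read '1': {q1, q2, q3, q4, q5, q6, q7, q8, q9} → {q1, q2, q3, q4, q5, q6, q7, q8, q9}.
Read '2': {q1, q2, q3, q4, q5, q6, q7, q8, q9} → {q1, q2, q3, q4, q5, q6, q7, q8, q9}.
Read '1': {q1, q2, q3, q4, q5, q6, q7, q8, q9} → {q1, q2, q3, q4, q5, q6, q7, q8, q9}.
Read '1': {q1, q2, q3, q4, q5, q6, q7, q8, q9} → {q1, q2, q3, q4, q5, q6, q7, q8, q9}.
Read '1': {q1, q2, q3, q4, q5, q6, q7, q8, q9} → {q1, q2, q3, q4, q5, q6, q7, q8, q9}.
Read '2': {q1, q2, q3, q4, q5, q6, q7, q8, q9} → {q1, q2, q3, q4, q5, q6, q7, q8, q9}.
The final set {q1, q2, q3, q4, q5, q6, q7, q8, q9} contains the accepting states q3, q4, q9.

Yes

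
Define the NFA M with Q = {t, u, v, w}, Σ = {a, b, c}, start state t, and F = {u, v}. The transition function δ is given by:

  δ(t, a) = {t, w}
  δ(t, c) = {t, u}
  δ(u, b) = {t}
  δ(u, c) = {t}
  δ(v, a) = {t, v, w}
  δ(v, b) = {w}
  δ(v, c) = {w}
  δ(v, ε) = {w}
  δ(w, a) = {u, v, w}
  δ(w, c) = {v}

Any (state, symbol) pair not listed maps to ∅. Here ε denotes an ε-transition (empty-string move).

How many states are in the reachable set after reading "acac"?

Start in {t}.
Read 'a': {t} → {t, w}.
Read 'c': {t, w} → {t, u, v, w}.
Read 'a': {t, u, v, w} → {t, u, v, w}.
Read 'c': {t, u, v, w} → {t, u, v, w}.
That set has 4 states.

4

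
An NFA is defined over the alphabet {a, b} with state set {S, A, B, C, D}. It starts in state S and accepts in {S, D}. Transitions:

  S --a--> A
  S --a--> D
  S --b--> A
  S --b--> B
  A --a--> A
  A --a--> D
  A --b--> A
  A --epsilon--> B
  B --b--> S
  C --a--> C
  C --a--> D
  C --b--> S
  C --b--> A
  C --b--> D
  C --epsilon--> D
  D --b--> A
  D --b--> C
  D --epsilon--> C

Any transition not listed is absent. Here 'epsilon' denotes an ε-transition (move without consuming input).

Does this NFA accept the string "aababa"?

Yes

Start in {S}.
Read 'a': {S} → {A, B, C, D}.
Read 'a': {A, B, C, D} → {A, B, C, D}.
Read 'b': {A, B, C, D} → {S, A, B, C, D}.
Read 'a': {S, A, B, C, D} → {A, B, C, D}.
Read 'b': {A, B, C, D} → {S, A, B, C, D}.
Read 'a': {S, A, B, C, D} → {A, B, C, D}.
The final set {A, B, C, D} contains the accepting state D.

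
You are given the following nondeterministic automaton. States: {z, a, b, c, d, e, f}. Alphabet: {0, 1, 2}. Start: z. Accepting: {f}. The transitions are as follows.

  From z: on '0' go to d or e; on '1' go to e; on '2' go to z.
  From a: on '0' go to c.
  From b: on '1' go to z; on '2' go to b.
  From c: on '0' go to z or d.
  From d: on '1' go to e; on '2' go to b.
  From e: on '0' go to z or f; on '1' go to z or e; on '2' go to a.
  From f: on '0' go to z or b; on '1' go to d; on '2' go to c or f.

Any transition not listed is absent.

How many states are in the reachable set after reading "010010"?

4

Start in {z}.
Read '0': z→{d, e}; now {d, e}.
Read '1': d→{e}, e→{z, e}; now {z, e}.
Read '0': z→{d, e}, e→{z, f}; now {z, d, e, f}.
Read '0': z→{d, e}, d→∅, e→{z, f}, f→{z, b}; now {z, b, d, e, f}.
Read '1': z→{e}, b→{z}, d→{e}, e→{z, e}, f→{d}; now {z, d, e}.
Read '0': z→{d, e}, d→∅, e→{z, f}; now {z, d, e, f}.
That set has 4 states.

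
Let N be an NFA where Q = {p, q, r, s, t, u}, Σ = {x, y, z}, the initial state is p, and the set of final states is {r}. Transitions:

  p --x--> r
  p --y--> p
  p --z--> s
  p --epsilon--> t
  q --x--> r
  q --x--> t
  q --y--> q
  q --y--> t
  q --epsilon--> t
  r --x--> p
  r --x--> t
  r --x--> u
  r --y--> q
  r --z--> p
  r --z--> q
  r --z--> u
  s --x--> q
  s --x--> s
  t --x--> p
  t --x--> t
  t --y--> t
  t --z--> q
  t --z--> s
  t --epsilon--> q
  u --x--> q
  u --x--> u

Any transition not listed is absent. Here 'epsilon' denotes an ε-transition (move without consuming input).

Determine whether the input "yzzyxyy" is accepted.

Start: ε-closure({p}) = {p, q, t}.
Read 'y': p→{p}, q→{q, t}, t→{t}; now {p, q, t}.
Read 'z': p→{s}, q→∅, t→{q, s}; union {q, s}; ε-closure = {q, s, t}.
Read 'z': q→∅, s→∅, t→{q, s}; union {q, s}; ε-closure = {q, s, t}.
Read 'y': q→{q, t}, s→∅, t→{t}; now {q, t}.
Read 'x': q→{r, t}, t→{p, t}; union {p, r, t}; ε-closure = {p, q, r, t}.
Read 'y': p→{p}, q→{q, t}, r→{q}, t→{t}; now {p, q, t}.
Read 'y': p→{p}, q→{q, t}, t→{t}; now {p, q, t}.
The final set {p, q, t} contains no accepting state.

No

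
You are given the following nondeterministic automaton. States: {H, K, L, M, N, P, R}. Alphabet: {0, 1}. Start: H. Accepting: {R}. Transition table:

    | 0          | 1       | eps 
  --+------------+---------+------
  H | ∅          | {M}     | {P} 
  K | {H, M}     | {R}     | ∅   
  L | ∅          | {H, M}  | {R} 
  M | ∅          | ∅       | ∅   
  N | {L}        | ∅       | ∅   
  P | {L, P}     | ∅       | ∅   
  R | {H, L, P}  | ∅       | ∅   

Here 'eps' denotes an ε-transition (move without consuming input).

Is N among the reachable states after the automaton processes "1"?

Start: ε-closure({H}) = {H, P}.
Read '1': {H, P} → {M}.
State N is not in {M}.

No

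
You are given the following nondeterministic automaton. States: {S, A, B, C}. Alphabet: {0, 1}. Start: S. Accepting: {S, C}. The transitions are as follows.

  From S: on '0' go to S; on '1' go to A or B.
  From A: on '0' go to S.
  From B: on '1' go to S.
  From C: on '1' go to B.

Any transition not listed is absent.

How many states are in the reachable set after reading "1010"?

Start in {S}.
Read '1': {S} → {A, B}.
Read '0': {A, B} → {S}.
Read '1': {S} → {A, B}.
Read '0': {A, B} → {S}.
That set has 1 state.

1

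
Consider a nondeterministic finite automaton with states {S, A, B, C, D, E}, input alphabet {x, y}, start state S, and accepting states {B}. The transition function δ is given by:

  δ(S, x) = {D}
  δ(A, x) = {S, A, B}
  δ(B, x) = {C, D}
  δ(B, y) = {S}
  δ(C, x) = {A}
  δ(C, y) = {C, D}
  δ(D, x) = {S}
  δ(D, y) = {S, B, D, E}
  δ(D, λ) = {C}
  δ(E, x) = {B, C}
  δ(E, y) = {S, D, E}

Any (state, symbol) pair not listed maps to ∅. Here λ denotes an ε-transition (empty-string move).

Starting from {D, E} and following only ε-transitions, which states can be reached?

{C, D, E}

Begin with {D, E}.
ε-move D → C; add C.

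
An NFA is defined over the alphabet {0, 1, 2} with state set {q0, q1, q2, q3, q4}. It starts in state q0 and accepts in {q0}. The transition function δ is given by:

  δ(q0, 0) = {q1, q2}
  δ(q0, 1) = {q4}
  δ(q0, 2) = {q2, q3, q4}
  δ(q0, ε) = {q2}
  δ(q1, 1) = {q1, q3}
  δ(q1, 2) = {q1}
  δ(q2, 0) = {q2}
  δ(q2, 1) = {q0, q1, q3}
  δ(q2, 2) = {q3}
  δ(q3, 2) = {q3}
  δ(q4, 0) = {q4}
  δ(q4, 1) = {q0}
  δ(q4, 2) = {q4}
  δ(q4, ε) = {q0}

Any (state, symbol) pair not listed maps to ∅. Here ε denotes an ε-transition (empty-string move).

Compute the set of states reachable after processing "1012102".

Start: ε-closure({q0}) = {q0, q2}.
Read '1': {q0, q2} → {q0, q1, q2, q3, q4}.
Read '0': {q0, q1, q2, q3, q4} → {q0, q1, q2, q4}.
Read '1': {q0, q1, q2, q4} → {q0, q1, q2, q3, q4}.
Read '2': {q0, q1, q2, q3, q4} → {q0, q1, q2, q3, q4}.
Read '1': {q0, q1, q2, q3, q4} → {q0, q1, q2, q3, q4}.
Read '0': {q0, q1, q2, q3, q4} → {q0, q1, q2, q4}.
Read '2': {q0, q1, q2, q4} → {q0, q1, q2, q3, q4}.

{q0, q1, q2, q3, q4}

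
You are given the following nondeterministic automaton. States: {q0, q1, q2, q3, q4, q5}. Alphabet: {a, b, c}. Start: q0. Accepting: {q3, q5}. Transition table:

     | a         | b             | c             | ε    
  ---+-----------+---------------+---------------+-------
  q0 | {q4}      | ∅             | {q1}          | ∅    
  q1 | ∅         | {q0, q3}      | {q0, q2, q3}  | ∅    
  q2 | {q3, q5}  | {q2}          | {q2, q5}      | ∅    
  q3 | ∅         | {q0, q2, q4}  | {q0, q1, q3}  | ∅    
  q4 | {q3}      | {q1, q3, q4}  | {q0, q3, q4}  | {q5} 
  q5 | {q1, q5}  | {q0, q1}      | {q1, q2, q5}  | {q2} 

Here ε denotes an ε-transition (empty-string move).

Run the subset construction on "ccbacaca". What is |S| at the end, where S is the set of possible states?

Start in {q0}.
Read 'c': {q0} → {q1}.
Read 'c': {q1} → {q0, q2, q3}.
Read 'b': {q0, q2, q3} → {q0, q2, q4, q5}.
Read 'a': {q0, q2, q4, q5} → {q1, q2, q3, q4, q5}.
Read 'c': {q1, q2, q3, q4, q5} → {q0, q1, q2, q3, q4, q5}.
Read 'a': {q0, q1, q2, q3, q4, q5} → {q1, q2, q3, q4, q5}.
Read 'c': {q1, q2, q3, q4, q5} → {q0, q1, q2, q3, q4, q5}.
Read 'a': {q0, q1, q2, q3, q4, q5} → {q1, q2, q3, q4, q5}.
That set has 5 states.

5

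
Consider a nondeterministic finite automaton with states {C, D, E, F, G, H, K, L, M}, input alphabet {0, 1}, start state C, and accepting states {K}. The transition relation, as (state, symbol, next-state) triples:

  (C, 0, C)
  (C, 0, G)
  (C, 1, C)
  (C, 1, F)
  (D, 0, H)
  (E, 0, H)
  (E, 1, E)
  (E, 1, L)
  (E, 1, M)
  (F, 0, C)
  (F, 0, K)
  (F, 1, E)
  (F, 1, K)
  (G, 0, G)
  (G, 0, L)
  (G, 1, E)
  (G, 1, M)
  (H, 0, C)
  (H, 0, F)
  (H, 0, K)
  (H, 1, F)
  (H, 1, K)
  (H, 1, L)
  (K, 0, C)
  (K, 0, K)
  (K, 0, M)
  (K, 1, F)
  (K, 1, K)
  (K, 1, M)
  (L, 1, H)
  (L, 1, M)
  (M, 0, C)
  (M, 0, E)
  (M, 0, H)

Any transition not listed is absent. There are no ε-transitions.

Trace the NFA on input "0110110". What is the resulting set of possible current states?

Start in {C}.
Read '0': {C} → {C, G}.
Read '1': {C, G} → {C, E, F, M}.
Read '1': {C, E, F, M} → {C, E, F, K, L, M}.
Read '0': {C, E, F, K, L, M} → {C, E, G, H, K, M}.
Read '1': {C, E, G, H, K, M} → {C, E, F, K, L, M}.
Read '1': {C, E, F, K, L, M} → {C, E, F, H, K, L, M}.
Read '0': {C, E, F, H, K, L, M} → {C, E, F, G, H, K, M}.

{C, E, F, G, H, K, M}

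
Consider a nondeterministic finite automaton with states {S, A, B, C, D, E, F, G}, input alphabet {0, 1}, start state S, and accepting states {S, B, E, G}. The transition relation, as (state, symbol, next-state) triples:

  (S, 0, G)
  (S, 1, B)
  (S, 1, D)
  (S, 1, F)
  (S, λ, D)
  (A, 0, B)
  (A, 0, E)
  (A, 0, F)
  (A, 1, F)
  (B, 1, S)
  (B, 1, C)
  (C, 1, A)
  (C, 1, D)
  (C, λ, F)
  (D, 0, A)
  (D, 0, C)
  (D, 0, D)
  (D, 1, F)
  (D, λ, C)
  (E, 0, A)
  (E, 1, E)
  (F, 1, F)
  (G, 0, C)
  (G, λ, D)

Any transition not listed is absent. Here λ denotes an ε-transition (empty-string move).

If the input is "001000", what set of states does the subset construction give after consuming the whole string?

{A, B, C, D, E, F}

Start: ε-closure({S}) = {S, C, D, F}.
Read '0': {S, C, D, F} → {A, C, D, F, G}.
Read '0': {A, C, D, F, G} → {A, B, C, D, E, F}.
Read '1': {A, B, C, D, E, F} → {S, A, C, D, E, F}.
Read '0': {S, A, C, D, E, F} → {A, B, C, D, E, F, G}.
Read '0': {A, B, C, D, E, F, G} → {A, B, C, D, E, F}.
Read '0': {A, B, C, D, E, F} → {A, B, C, D, E, F}.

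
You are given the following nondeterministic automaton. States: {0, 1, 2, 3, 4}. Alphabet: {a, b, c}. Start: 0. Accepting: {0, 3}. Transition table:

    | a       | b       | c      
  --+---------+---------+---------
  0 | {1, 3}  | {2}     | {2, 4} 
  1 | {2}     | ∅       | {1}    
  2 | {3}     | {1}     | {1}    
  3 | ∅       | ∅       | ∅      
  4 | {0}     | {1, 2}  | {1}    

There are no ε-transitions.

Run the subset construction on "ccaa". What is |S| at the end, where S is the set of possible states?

1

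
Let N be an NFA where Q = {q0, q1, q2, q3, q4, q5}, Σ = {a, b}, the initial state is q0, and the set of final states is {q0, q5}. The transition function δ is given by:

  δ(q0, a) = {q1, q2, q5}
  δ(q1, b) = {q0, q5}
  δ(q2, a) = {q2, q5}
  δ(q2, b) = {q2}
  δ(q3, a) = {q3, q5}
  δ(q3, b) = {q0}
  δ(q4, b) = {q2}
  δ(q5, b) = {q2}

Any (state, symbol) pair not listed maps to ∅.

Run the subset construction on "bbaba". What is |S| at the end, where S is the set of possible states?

Start in {q0}.
Read 'b': {q0} → ∅.
The set is empty and remains empty for the remaining 4 symbols.
That set has 0 states.

0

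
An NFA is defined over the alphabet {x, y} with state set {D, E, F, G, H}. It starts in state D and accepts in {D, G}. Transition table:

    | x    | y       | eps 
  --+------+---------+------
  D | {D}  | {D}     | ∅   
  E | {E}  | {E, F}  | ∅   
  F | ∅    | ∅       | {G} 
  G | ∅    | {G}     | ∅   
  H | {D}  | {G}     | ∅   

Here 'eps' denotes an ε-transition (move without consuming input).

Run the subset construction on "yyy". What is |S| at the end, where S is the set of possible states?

Start in {D}.
Read 'y': D→{D}; now {D}.
Read 'y': D→{D}; now {D}.
Read 'y': D→{D}; now {D}.
That set has 1 state.

1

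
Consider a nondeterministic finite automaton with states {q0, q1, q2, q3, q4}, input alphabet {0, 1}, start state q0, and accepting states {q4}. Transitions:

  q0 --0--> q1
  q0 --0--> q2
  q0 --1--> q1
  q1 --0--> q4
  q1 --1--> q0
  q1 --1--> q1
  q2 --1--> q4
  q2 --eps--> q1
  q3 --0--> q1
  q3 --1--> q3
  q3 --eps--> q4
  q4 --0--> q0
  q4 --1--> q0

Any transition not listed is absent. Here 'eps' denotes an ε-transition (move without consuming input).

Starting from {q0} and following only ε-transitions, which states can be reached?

{q0}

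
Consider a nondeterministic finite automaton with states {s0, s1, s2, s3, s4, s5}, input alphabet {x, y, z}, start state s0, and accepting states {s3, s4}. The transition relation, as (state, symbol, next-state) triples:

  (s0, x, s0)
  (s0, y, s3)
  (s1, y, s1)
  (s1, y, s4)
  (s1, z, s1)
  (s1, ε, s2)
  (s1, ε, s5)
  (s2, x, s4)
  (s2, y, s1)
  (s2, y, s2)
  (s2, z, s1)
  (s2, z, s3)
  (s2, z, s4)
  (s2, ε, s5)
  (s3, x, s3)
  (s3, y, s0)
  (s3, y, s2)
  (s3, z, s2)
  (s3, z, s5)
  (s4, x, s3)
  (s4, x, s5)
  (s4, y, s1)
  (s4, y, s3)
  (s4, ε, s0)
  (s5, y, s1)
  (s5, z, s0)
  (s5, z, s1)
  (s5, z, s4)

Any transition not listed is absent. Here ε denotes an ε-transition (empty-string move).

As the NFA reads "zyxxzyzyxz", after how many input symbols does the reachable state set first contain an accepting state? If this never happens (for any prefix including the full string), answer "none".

Start in {s0}.
Read 'z': s0→∅; now ∅.
The set is empty and remains empty for the remaining 9 symbols.
No reachable set along the way intersects F.

none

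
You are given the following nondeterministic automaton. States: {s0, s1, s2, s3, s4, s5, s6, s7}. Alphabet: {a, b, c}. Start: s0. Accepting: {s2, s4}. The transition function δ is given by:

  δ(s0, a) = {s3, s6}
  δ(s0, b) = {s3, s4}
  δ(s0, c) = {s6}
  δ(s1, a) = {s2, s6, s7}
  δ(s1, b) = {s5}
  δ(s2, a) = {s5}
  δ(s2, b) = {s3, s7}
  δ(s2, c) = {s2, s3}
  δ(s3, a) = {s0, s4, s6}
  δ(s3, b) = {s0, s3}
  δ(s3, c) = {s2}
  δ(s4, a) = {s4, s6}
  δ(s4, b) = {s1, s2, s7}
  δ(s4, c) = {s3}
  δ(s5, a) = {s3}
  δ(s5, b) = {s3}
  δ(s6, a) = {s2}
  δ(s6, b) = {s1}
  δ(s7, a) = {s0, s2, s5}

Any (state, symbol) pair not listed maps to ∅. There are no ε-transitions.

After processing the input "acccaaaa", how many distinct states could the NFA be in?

Start in {s0}.
Read 'a': {s0} → {s3, s6}.
Read 'c': {s3, s6} → {s2}.
Read 'c': {s2} → {s2, s3}.
Read 'c': {s2, s3} → {s2, s3}.
Read 'a': {s2, s3} → {s0, s4, s5, s6}.
Read 'a': {s0, s4, s5, s6} → {s2, s3, s4, s6}.
Read 'a': {s2, s3, s4, s6} → {s0, s2, s4, s5, s6}.
Read 'a': {s0, s2, s4, s5, s6} → {s2, s3, s4, s5, s6}.
That set has 5 states.

5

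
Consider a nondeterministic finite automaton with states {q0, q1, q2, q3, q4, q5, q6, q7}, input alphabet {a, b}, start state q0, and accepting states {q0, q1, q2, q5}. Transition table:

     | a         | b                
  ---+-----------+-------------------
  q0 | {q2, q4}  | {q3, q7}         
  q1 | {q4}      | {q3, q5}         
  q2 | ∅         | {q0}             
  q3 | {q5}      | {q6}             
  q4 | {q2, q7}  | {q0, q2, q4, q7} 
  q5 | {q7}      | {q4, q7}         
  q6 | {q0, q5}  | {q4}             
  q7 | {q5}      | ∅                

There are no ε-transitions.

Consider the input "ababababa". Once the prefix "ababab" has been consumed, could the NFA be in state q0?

Start in {q0}.
Read 'a': {q0} → {q2, q4}.
Read 'b': {q2, q4} → {q0, q2, q4, q7}.
Read 'a': {q0, q2, q4, q7} → {q2, q4, q5, q7}.
Read 'b': {q2, q4, q5, q7} → {q0, q2, q4, q7}.
Read 'a': {q0, q2, q4, q7} → {q2, q4, q5, q7}.
Read 'b': {q2, q4, q5, q7} → {q0, q2, q4, q7}.
State q0 is in {q0, q2, q4, q7}.

Yes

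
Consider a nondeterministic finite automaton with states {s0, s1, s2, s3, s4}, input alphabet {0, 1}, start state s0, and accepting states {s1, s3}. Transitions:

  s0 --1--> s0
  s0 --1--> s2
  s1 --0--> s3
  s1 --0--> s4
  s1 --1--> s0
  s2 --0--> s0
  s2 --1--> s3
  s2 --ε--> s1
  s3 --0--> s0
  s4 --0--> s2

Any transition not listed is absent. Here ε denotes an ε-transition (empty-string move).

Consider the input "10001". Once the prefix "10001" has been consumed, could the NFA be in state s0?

Yes

Start in {s0}.
Read '1': s0→{s0, s2}; union {s0, s2}; ε-closure = {s0, s1, s2}.
Read '0': s0→∅, s1→{s3, s4}, s2→{s0}; now {s0, s3, s4}.
Read '0': s0→∅, s3→{s0}, s4→{s2}; union {s0, s2}; ε-closure = {s0, s1, s2}.
Read '0': s0→∅, s1→{s3, s4}, s2→{s0}; now {s0, s3, s4}.
Read '1': s0→{s0, s2}, s3→∅, s4→∅; union {s0, s2}; ε-closure = {s0, s1, s2}.
State s0 is in {s0, s1, s2}.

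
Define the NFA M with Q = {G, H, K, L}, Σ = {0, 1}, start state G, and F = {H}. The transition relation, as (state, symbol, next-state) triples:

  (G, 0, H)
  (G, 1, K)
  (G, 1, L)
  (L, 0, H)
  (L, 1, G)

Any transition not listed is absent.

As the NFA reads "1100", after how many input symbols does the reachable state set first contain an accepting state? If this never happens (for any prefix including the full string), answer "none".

3

Start in {G}.
Read '1': G→{K, L}; now {K, L}.
Read '1': K→∅, L→{G}; now {G}.
Read '0': G→{H}; now {H}.
None of the earlier sets intersect F, but {H} does.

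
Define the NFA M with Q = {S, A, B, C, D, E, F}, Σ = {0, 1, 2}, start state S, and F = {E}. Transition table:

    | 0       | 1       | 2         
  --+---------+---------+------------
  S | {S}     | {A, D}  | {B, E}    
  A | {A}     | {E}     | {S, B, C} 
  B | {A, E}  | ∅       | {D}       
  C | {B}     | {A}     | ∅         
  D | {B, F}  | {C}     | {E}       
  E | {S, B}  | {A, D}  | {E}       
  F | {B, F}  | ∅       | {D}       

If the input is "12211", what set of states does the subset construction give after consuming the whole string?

{A, C, E}

Start in {S}.
Read '1': {S} → {A, D}.
Read '2': {A, D} → {S, B, C, E}.
Read '2': {S, B, C, E} → {B, D, E}.
Read '1': {B, D, E} → {A, C, D}.
Read '1': {A, C, D} → {A, C, E}.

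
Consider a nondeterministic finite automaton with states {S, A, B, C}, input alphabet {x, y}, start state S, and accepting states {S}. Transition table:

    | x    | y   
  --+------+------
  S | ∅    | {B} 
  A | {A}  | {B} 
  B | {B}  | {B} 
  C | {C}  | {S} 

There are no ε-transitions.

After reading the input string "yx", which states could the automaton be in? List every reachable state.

{B}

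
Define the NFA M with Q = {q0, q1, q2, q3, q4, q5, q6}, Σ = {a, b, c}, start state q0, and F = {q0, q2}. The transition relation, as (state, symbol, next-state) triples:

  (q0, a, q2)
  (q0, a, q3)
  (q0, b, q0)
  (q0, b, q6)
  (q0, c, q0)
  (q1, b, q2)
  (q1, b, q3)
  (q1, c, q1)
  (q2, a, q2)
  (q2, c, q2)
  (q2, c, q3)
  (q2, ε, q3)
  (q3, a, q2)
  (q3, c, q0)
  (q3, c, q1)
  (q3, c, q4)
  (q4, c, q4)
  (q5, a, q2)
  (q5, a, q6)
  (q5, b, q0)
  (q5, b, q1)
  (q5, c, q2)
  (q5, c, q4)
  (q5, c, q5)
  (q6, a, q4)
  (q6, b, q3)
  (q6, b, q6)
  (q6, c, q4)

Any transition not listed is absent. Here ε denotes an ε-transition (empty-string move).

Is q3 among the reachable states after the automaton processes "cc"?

No

Start in {q0}.
Read 'c': {q0} → {q0}.
Read 'c': {q0} → {q0}.
State q3 is not in {q0}.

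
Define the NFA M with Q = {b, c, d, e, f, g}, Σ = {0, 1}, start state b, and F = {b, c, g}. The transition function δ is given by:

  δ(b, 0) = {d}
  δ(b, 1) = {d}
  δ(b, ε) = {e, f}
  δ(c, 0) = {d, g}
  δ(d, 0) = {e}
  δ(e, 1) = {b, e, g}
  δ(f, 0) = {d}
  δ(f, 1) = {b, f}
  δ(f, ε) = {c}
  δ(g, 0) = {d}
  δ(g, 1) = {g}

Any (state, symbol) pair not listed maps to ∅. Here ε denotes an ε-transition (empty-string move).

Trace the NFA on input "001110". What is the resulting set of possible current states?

Start: ε-closure({b}) = {b, c, e, f}.
Read '0': {b, c, e, f} → {d, g}.
Read '0': {d, g} → {d, e}.
Read '1': {d, e} → {b, c, e, f, g}.
Read '1': {b, c, e, f, g} → {b, c, d, e, f, g}.
Read '1': {b, c, d, e, f, g} → {b, c, d, e, f, g}.
Read '0': {b, c, d, e, f, g} → {d, e, g}.

{d, e, g}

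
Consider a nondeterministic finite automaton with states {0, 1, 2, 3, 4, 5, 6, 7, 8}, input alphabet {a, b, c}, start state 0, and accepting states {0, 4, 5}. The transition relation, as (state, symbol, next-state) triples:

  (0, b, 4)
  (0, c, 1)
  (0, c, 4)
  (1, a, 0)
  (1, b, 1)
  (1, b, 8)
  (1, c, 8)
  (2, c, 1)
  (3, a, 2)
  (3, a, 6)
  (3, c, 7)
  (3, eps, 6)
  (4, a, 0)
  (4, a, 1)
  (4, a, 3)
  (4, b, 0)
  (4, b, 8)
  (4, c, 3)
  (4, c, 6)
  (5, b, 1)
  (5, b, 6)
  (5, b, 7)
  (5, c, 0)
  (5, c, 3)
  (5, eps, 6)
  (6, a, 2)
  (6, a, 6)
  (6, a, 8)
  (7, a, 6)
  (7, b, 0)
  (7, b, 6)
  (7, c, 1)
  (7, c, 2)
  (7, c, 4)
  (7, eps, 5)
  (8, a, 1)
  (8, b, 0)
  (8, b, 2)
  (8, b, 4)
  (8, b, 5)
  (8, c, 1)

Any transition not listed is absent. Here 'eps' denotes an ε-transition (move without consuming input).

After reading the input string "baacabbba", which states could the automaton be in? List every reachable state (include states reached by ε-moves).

{0, 1, 2, 3, 6, 8}

Start in {0}.
Read 'b': 0→{4}; now {4}.
Read 'a': 4→{0, 1, 3}; union {0, 1, 3}; ε-closure = {0, 1, 3, 6}.
Read 'a': 0→∅, 1→{0}, 3→{2, 6}, 6→{2, 6, 8}; now {0, 2, 6, 8}.
Read 'c': 0→{1, 4}, 2→{1}, 6→∅, 8→{1}; now {1, 4}.
Read 'a': 1→{0}, 4→{0, 1, 3}; union {0, 1, 3}; ε-closure = {0, 1, 3, 6}.
Read 'b': 0→{4}, 1→{1, 8}, 3→∅, 6→∅; now {1, 4, 8}.
Read 'b': 1→{1, 8}, 4→{0, 8}, 8→{0, 2, 4, 5}; union {0, 1, 2, 4, 5, 8}; ε-closure = {0, 1, 2, 4, 5, 6, 8}.
Read 'b': 0→{4}, 1→{1, 8}, 2→∅, 4→{0, 8}, 5→{1, 6, 7}, 6→∅, 8→{0, 2, 4, 5}; now {0, 1, 2, 4, 5, 6, 7, 8}.
Read 'a': 0→∅, 1→{0}, 2→∅, 4→{0, 1, 3}, 5→∅, 6→{2, 6, 8}, 7→{6}, 8→{1}; now {0, 1, 2, 3, 6, 8}.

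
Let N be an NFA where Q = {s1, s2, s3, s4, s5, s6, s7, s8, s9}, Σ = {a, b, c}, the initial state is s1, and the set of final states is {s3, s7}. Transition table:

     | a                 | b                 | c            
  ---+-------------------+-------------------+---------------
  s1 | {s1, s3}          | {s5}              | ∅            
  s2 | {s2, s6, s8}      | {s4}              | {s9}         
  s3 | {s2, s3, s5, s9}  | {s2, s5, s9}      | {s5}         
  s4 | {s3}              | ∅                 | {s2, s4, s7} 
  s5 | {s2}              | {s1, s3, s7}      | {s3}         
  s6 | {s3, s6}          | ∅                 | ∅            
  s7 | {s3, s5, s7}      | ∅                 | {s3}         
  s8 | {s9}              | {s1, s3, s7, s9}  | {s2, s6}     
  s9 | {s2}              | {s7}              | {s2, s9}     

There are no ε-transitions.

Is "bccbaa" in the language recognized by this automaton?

Start in {s1}.
Read 'b': {s1} → {s5}.
Read 'c': {s5} → {s3}.
Read 'c': {s3} → {s5}.
Read 'b': {s5} → {s1, s3, s7}.
Read 'a': {s1, s3, s7} → {s1, s2, s3, s5, s7, s9}.
Read 'a': {s1, s2, s3, s5, s7, s9} → {s1, s2, s3, s5, s6, s7, s8, s9}.
The final set {s1, s2, s3, s5, s6, s7, s8, s9} contains the accepting states s3, s7.

Yes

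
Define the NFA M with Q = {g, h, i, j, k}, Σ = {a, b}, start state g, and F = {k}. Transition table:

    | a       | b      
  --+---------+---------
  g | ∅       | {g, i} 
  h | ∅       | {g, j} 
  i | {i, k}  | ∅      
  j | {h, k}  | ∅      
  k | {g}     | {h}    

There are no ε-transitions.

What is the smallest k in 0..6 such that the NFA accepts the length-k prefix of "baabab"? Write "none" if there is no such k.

2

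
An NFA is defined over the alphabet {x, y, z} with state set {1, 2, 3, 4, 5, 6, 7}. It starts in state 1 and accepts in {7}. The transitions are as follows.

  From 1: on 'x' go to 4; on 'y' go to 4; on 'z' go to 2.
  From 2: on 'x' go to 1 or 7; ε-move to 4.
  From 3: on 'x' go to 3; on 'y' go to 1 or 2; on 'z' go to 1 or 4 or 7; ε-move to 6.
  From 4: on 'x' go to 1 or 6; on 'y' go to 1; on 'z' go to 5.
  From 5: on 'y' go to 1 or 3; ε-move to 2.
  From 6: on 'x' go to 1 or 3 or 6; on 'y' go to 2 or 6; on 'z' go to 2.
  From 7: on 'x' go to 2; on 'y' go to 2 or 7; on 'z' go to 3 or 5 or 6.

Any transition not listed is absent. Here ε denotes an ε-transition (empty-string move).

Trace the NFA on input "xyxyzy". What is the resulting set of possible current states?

{1}

Start in {1}.
Read 'x': {1} → {4}.
Read 'y': {4} → {1}.
Read 'x': {1} → {4}.
Read 'y': {4} → {1}.
Read 'z': {1} → {2, 4}.
Read 'y': {2, 4} → {1}.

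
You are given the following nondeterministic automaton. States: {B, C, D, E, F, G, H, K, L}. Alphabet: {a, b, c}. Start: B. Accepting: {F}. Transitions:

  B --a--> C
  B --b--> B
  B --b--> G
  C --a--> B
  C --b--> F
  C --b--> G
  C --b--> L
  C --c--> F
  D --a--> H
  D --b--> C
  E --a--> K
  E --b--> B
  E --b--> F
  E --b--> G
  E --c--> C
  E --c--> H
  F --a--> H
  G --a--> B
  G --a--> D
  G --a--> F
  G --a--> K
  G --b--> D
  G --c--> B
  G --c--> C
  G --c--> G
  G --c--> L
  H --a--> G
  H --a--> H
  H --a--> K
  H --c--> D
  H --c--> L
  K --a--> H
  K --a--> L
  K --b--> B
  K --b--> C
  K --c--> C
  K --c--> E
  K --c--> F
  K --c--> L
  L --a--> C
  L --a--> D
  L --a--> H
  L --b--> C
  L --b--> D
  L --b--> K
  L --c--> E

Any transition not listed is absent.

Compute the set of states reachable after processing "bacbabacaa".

Start in {B}.
Read 'b': B→{B, G}; now {B, G}.
Read 'a': B→{C}, G→{B, D, F, K}; now {B, C, D, F, K}.
Read 'c': B→∅, C→{F}, D→∅, F→∅, K→{C, E, F, L}; now {C, E, F, L}.
Read 'b': C→{F, G, L}, E→{B, F, G}, F→∅, L→{C, D, K}; now {B, C, D, F, G, K, L}.
Read 'a': B→{C}, C→{B}, D→{H}, F→{H}, G→{B, D, F, K}, K→{H, L}, L→{C, D, H}; now {B, C, D, F, H, K, L}.
Read 'b': B→{B, G}, C→{F, G, L}, D→{C}, F→∅, H→∅, K→{B, C}, L→{C, D, K}; now {B, C, D, F, G, K, L}.
Read 'a': B→{C}, C→{B}, D→{H}, F→{H}, G→{B, D, F, K}, K→{H, L}, L→{C, D, H}; now {B, C, D, F, H, K, L}.
Read 'c': B→∅, C→{F}, D→∅, F→∅, H→{D, L}, K→{C, E, F, L}, L→{E}; now {C, D, E, F, L}.
Read 'a': C→{B}, D→{H}, E→{K}, F→{H}, L→{C, D, H}; now {B, C, D, H, K}.
Read 'a': B→{C}, C→{B}, D→{H}, H→{G, H, K}, K→{H, L}; now {B, C, G, H, K, L}.

{B, C, G, H, K, L}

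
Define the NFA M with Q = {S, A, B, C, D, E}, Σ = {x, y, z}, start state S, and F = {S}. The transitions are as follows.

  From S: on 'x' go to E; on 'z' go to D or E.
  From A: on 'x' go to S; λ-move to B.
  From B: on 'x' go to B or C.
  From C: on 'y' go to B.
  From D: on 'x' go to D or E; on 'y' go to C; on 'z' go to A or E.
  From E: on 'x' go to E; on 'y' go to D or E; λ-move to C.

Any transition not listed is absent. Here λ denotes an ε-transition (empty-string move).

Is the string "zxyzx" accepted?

Yes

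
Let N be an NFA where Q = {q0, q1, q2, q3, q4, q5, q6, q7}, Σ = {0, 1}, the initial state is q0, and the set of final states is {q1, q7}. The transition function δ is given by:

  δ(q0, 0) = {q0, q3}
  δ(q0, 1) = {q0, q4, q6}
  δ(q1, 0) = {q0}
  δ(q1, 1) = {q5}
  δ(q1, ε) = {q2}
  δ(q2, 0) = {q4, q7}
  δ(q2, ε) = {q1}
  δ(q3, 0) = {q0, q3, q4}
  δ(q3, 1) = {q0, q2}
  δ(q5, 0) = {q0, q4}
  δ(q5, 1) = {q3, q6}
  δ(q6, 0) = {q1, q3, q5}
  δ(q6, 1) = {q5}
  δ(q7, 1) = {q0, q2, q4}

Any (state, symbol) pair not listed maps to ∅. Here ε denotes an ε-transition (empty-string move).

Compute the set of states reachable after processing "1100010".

Start in {q0}.
Read '1': q0→{q0, q4, q6}; now {q0, q4, q6}.
Read '1': q0→{q0, q4, q6}, q4→∅, q6→{q5}; now {q0, q4, q5, q6}.
Read '0': q0→{q0, q3}, q4→∅, q5→{q0, q4}, q6→{q1, q3, q5}; union {q0, q1, q3, q4, q5}; ε-closure = {q0, q1, q2, q3, q4, q5}.
Read '0': q0→{q0, q3}, q1→{q0}, q2→{q4, q7}, q3→{q0, q3, q4}, q4→∅, q5→{q0, q4}; now {q0, q3, q4, q7}.
Read '0': q0→{q0, q3}, q3→{q0, q3, q4}, q4→∅, q7→∅; now {q0, q3, q4}.
Read '1': q0→{q0, q4, q6}, q3→{q0, q2}, q4→∅; union {q0, q2, q4, q6}; ε-closure = {q0, q1, q2, q4, q6}.
Read '0': q0→{q0, q3}, q1→{q0}, q2→{q4, q7}, q4→∅, q6→{q1, q3, q5}; union {q0, q1, q3, q4, q5, q7}; ε-closure = {q0, q1, q2, q3, q4, q5, q7}.

{q0, q1, q2, q3, q4, q5, q7}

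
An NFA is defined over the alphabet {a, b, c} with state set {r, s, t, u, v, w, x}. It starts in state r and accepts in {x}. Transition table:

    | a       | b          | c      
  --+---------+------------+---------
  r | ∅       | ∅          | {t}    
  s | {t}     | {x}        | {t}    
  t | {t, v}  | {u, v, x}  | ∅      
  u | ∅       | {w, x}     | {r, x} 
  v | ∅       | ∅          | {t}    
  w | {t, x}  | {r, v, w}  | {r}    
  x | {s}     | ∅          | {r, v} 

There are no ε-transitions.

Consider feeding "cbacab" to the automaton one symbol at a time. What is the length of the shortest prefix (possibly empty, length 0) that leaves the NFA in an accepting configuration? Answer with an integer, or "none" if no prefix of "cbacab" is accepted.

2

Start in {r}.
Read 'c': {r} → {t}.
Read 'b': {t} → {u, v, x}.
None of the earlier sets intersect F, but {u, v, x} does.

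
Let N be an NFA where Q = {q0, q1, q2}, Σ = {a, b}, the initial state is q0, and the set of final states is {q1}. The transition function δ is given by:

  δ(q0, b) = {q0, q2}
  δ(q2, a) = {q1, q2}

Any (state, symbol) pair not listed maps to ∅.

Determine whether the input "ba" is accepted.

Yes

Start in {q0}.
Read 'b': q0→{q0, q2}; now {q0, q2}.
Read 'a': q0→∅, q2→{q1, q2}; now {q1, q2}.
The final set {q1, q2} contains the accepting state q1.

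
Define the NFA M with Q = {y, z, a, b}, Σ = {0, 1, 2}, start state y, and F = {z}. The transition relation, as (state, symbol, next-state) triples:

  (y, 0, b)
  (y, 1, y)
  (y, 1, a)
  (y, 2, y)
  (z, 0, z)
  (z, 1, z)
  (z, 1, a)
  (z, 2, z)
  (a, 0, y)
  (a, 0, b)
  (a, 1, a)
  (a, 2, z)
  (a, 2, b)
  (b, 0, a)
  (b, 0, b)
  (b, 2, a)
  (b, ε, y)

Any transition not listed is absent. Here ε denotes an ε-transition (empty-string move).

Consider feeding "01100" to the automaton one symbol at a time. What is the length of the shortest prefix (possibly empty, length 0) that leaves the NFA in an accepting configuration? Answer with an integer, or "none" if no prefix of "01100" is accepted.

none

Start in {y}.
Read '0': {y} → {y, b}.
Read '1': {y, b} → {y, a}.
Read '1': {y, a} → {y, a}.
Read '0': {y, a} → {y, b}.
Read '0': {y, b} → {y, a, b}.
No reachable set along the way intersects F.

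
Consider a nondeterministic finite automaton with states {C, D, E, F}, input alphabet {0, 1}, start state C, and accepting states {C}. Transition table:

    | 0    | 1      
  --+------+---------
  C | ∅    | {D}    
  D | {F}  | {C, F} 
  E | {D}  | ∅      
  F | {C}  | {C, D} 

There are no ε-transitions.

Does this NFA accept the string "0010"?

Start in {C}.
Read '0': C→∅; now ∅.
The set is empty and remains empty for the remaining 3 symbols.
The final set ∅ contains no accepting state.

No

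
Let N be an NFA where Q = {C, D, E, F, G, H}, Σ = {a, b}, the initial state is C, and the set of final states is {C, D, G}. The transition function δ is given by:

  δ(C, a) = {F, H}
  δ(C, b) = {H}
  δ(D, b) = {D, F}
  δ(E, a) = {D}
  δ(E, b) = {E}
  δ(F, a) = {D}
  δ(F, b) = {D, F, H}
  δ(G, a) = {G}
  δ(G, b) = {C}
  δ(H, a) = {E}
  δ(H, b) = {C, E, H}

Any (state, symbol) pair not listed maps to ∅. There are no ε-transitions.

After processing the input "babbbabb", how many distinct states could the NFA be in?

3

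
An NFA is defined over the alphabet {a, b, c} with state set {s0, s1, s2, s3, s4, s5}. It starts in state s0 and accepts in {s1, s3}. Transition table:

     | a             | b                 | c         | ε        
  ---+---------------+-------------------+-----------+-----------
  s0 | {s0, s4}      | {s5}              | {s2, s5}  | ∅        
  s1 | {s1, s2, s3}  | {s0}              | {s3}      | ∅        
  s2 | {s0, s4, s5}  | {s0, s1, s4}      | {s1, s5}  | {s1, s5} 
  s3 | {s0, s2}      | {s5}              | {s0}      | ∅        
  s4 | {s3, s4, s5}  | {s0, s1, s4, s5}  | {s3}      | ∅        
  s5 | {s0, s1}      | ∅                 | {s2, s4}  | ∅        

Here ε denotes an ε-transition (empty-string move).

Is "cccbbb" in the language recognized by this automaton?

Start in {s0}.
Read 'c': s0→{s2, s5}; union {s2, s5}; ε-closure = {s1, s2, s5}.
Read 'c': s1→{s3}, s2→{s1, s5}, s5→{s2, s4}; now {s1, s2, s3, s4, s5}.
Read 'c': s1→{s3}, s2→{s1, s5}, s3→{s0}, s4→{s3}, s5→{s2, s4}; now {s0, s1, s2, s3, s4, s5}.
Read 'b': s0→{s5}, s1→{s0}, s2→{s0, s1, s4}, s3→{s5}, s4→{s0, s1, s4, s5}, s5→∅; now {s0, s1, s4, s5}.
Read 'b': s0→{s5}, s1→{s0}, s4→{s0, s1, s4, s5}, s5→∅; now {s0, s1, s4, s5}.
Read 'b': s0→{s5}, s1→{s0}, s4→{s0, s1, s4, s5}, s5→∅; now {s0, s1, s4, s5}.
The final set {s0, s1, s4, s5} contains the accepting state s1.

Yes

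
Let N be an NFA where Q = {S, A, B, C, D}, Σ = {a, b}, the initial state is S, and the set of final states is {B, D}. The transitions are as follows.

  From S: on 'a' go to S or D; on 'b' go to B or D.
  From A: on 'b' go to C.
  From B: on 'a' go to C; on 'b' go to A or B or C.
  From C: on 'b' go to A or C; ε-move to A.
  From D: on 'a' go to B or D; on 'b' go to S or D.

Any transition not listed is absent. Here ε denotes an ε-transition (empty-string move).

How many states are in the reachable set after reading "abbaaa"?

Start in {S}.
Read 'a': {S} → {S, D}.
Read 'b': {S, D} → {S, B, D}.
Read 'b': {S, B, D} → {S, A, B, C, D}.
Read 'a': {S, A, B, C, D} → {S, A, B, C, D}.
Read 'a': {S, A, B, C, D} → {S, A, B, C, D}.
Read 'a': {S, A, B, C, D} → {S, A, B, C, D}.
That set has 5 states.

5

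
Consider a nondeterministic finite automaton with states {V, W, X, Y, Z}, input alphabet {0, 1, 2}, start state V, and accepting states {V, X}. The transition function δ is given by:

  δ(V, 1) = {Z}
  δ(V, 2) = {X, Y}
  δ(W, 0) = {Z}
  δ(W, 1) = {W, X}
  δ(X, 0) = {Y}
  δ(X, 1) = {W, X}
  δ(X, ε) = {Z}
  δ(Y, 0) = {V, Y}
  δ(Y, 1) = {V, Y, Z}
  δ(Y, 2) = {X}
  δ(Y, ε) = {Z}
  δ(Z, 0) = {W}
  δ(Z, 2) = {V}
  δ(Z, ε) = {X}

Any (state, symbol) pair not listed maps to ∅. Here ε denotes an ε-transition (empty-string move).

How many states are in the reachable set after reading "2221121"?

5

Start in {V}.
Read '2': V→{X, Y}; union {X, Y}; ε-closure = {X, Y, Z}.
Read '2': X→∅, Y→{X}, Z→{V}; union {V, X}; ε-closure = {V, X, Z}.
Read '2': V→{X, Y}, X→∅, Z→{V}; union {V, X, Y}; ε-closure = {V, X, Y, Z}.
Read '1': V→{Z}, X→{W, X}, Y→{V, Y, Z}, Z→∅; now {V, W, X, Y, Z}.
Read '1': V→{Z}, W→{W, X}, X→{W, X}, Y→{V, Y, Z}, Z→∅; now {V, W, X, Y, Z}.
Read '2': V→{X, Y}, W→∅, X→∅, Y→{X}, Z→{V}; union {V, X, Y}; ε-closure = {V, X, Y, Z}.
Read '1': V→{Z}, X→{W, X}, Y→{V, Y, Z}, Z→∅; now {V, W, X, Y, Z}.
That set has 5 states.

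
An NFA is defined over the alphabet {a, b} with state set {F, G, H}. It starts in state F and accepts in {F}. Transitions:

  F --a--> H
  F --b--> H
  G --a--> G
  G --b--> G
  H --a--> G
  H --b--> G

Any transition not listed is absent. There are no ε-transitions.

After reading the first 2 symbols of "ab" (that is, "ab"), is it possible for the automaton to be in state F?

No

Start in {F}.
Read 'a': {F} → {H}.
Read 'b': {H} → {G}.
State F is not in {G}.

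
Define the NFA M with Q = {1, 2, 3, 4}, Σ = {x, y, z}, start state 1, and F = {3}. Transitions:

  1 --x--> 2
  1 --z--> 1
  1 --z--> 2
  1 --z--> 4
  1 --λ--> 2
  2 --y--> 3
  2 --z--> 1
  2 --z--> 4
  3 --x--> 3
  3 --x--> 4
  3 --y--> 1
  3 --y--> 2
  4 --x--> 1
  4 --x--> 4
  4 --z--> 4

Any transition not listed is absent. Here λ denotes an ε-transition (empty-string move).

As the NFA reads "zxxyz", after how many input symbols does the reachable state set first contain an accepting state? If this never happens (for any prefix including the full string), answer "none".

4

Start: ε-closure({1}) = {1, 2}.
Read 'z': 1→{1, 2, 4}, 2→{1, 4}; now {1, 2, 4}.
Read 'x': 1→{2}, 2→∅, 4→{1, 4}; now {1, 2, 4}.
Read 'x': 1→{2}, 2→∅, 4→{1, 4}; now {1, 2, 4}.
Read 'y': 1→∅, 2→{3}, 4→∅; now {3}.
None of the earlier sets intersect F, but {3} does.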